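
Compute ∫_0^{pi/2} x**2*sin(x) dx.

Integrate by parts twice (u = x^2, dv = sin(x) dx).
An antiderivative is F(x) = -x**2*cos(x) + 2*x*sin(x) + 2*cos(x).
Then F(pi/2) - F(0) = (pi) - (2) = -2 + pi.

-2 + pi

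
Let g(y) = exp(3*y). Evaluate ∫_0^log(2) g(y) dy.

Let u = exp(y), so du = exp(y) dy. When y = 0, u = 1; when y = log(2), u = 2.
The integral becomes ∫ u**2 du from 1 to 2, with antiderivative u**3/3.
Back in y: F(y) = exp(3*y)/3.
Then F(log(2)) - F(0) = (8/3) - (1/3) = 7/3.

7/3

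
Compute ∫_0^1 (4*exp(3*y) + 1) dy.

-1/3 + 4*exp(3)/3

An antiderivative is F(y) = 4*exp(3*y)/3 + y.
Then F(1) - F(0) = (1 + 4*exp(3)/3) - (4/3) = -1/3 + 4*exp(3)/3.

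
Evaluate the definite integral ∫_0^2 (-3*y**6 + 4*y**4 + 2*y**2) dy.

By the power rule, an antiderivative is F(y) = -3*y**7/7 + 4*y**5/5 + 2*y**3/3.
Then F(2) - F(0) = (-2512/105) - (0) = -2512/105.

-2512/105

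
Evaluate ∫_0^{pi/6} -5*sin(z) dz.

-5 + 5*sqrt(3)/2

An antiderivative is F(z) = 5*cos(z).
Then F(pi/6) - F(0) = (5*sqrt(3)/2) - (5) = -5 + 5*sqrt(3)/2.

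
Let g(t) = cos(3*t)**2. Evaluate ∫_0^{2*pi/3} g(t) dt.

Use the identity cos^2(3*t) = (1 + cos(6*t))/2.
An antiderivative is F(t) = t/2 + sin(6*t)/12.
Then F(2*pi/3) - F(0) = (pi/3) - (0) = pi/3.

pi/3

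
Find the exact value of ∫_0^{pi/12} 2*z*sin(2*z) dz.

Integrate by parts once (u = z, dv = 2*sin(2*z) dz).
An antiderivative is F(z) = -z*cos(2*z) + sin(2*z)/2.
Then F(pi/12) - F(0) = (-sqrt(3)*pi/24 + 1/4) - (0) = -sqrt(3)*pi/24 + 1/4.

-sqrt(3)*pi/24 + 1/4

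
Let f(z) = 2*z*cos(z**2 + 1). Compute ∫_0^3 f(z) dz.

-sin(1) + sin(10)

Let u = z**2 + 1, so du = 2*z dz. When z = 0, u = 1; when z = 3, u = 10.
The integral becomes ∫ cos(u) du from 1 to 10, with antiderivative sin(u).
Back in z: F(z) = sin(z**2 + 1).
Then F(3) - F(0) = (sin(10)) - (sin(1)) = -sin(1) + sin(10).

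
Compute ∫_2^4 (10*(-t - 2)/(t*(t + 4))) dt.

-15*log(2) + 5*log(3)

Factor the denominator: t**2 + 4*t = (t + 4)t.
Partial fractions: 10*(-t - 2)/(t*(t + 4)) = -5/(t + 4) - 5/t.
An antiderivative is F(t) = -5*log(t) - 5*log(t + 4).
Then F(4) - F(2) = (-25*log(2)) - (-10*log(2) - 5*log(3)) = -15*log(2) + 5*log(3).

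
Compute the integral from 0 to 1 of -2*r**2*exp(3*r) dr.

4/27 - 10*exp(3)/27

Integrate by parts twice (u = r^2, dv = -2*exp(3*r) dr).
An antiderivative is F(r) = (-18*r**2 + 12*r - 4)*exp(3*r)/27.
Then F(1) - F(0) = (-10*exp(3)/27) - (-4/27) = 4/27 - 10*exp(3)/27.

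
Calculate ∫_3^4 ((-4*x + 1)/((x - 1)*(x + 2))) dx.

-4*log(3) - 2*log(2) + 3*log(5)

Factor the denominator: x**2 + x - 2 = (x + 2)(x - 1).
Partial fractions: (-4*x + 1)/((x - 1)*(x + 2)) = -3/(x + 2) - 1/(x - 1).
An antiderivative is F(x) = -log(x - 1) - 3*log(x + 2).
Then F(4) - F(3) = (-4*log(3) - 3*log(2)) - (-3*log(5) - log(2)) = -4*log(3) - 2*log(2) + 3*log(5).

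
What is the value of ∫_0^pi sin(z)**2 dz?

Use the identity sin^2(z) = (1 - cos(2*z))/2.
An antiderivative is F(z) = z/2 - sin(2*z)/4.
Then F(pi) - F(0) = (pi/2) - (0) = pi/2.

pi/2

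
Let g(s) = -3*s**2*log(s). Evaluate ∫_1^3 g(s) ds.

Integrate by parts once (u = ln s, dv = -3*s**2 ds).
An antiderivative is F(s) = -s**3*(3*log(s) - 1)/3.
Then F(3) - F(1) = (9 - 27*log(3)) - (1/3) = 26/3 - 27*log(3).

26/3 - 27*log(3)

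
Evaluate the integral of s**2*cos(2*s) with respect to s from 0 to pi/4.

-1/4 + pi**2/32

Integrate by parts twice (u = s^2, dv = cos(2*s) ds).
An antiderivative is F(s) = s**2*sin(2*s)/2 + s*cos(2*s)/2 - sin(2*s)/4.
Then F(pi/4) - F(0) = (-1/4 + pi**2/32) - (0) = -1/4 + pi**2/32.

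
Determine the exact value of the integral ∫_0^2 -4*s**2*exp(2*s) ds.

Integrate by parts twice (u = s^2, dv = -4*exp(2*s) ds).
An antiderivative is F(s) = (-2*s**2 + 2*s - 1)*exp(2*s).
Then F(2) - F(0) = (-5*exp(4)) - (-1) = 1 - 5*exp(4).

1 - 5*exp(4)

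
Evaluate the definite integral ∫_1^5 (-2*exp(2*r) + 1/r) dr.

An antiderivative is F(r) = -exp(2*r) + log(r).
Then F(5) - F(1) = (-exp(10) + log(5)) - (-exp(2)) = -exp(10) + log(5) + exp(2).

-exp(10) + log(5) + exp(2)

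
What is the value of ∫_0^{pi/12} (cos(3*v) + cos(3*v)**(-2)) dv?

An antiderivative is F(v) = sin(3*v)/3 + tan(3*v)/3.
Then F(pi/12) - F(0) = (sqrt(2)/6 + 1/3) - (0) = sqrt(2)/6 + 1/3.

sqrt(2)/6 + 1/3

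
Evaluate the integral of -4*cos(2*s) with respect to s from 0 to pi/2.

0

An antiderivative is F(s) = -2*sin(2*s).
Then F(pi/2) - F(0) = (0) - (0) = 0.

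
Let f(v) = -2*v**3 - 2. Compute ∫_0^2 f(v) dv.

By the power rule, an antiderivative is F(v) = -v**4/2 - 2*v.
Then F(2) - F(0) = (-12) - (0) = -12.

-12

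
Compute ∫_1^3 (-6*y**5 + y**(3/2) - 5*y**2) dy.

By the power rule, an antiderivative is F(y) = -y**6 + 2*y**(5/2)/5 - 5*y**3/3.
Then F(3) - F(1) = (-774 + 18*sqrt(3)/5) - (-34/15) = -11576/15 + 18*sqrt(3)/5.

-11576/15 + 18*sqrt(3)/5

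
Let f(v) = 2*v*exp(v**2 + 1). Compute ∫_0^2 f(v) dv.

-exp(1) + exp(5)

Let u = v**2 + 1, so du = 2*v dv. When v = 0, u = 1; when v = 2, u = 5.
The integral becomes ∫ exp(u) du from 1 to 5, with antiderivative exp(u).
Back in v: F(v) = exp(v**2 + 1).
Then F(2) - F(0) = (exp(5)) - (exp(1)) = -exp(1) + exp(5).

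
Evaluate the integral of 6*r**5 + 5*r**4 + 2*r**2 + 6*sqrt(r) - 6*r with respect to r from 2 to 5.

-8*sqrt(2) + 20*sqrt(5) + 18669

By the power rule, an antiderivative is F(r) = r**6 + r**5 + 4*r**(3/2) + 2*r**3/3 - 3*r**2.
Then F(5) - F(2) = (20*sqrt(5) + 56275/3) - (8*sqrt(2) + 268/3) = -8*sqrt(2) + 20*sqrt(5) + 18669.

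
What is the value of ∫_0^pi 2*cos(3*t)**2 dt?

pi

Use the identity cos^2(3*t) = (1 + cos(6*t))/2.
An antiderivative is F(t) = t + sin(6*t)/6.
Then F(pi) - F(0) = (pi) - (0) = pi.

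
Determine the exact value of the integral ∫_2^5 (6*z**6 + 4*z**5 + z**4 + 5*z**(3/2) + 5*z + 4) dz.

-8*sqrt(2) + 50*sqrt(5) + 5453817/70

By the power rule, an antiderivative is F(z) = 6*z**7/7 + 2*z**6/3 + 2*z**(5/2) + z**5/5 + 5*z**2/2 + 4*z.
Then F(5) - F(2) = (50*sqrt(5) + 3279715/42) - (8*sqrt(2) + 18562/105) = -8*sqrt(2) + 50*sqrt(5) + 5453817/70.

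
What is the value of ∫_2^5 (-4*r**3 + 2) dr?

By the power rule, an antiderivative is F(r) = -r**4 + 2*r.
Then F(5) - F(2) = (-615) - (-12) = -603.

-603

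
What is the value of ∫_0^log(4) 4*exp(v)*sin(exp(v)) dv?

Let u = exp(v), so du = exp(v) dv. When v = 0, u = 1; when v = log(4), u = 4.
The integral becomes 4·∫ sin(u) du from 1 to 4, with antiderivative -4*cos(u).
Back in v: F(v) = -4*cos(exp(v)).
Then F(log(4)) - F(0) = (-4*cos(4)) - (-4*cos(1)) = 4*cos(1) - 4*cos(4).

4*cos(1) - 4*cos(4)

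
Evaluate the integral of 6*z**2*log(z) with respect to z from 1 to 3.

-52/3 + 54*log(3)

Integrate by parts once (u = ln z, dv = 6*z**2 dz).
An antiderivative is F(z) = 2*z**3*(3*log(z) - 1)/3.
Then F(3) - F(1) = (-18 + 54*log(3)) - (-2/3) = -52/3 + 54*log(3).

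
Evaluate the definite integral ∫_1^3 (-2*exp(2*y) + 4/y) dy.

An antiderivative is F(y) = -exp(2*y) + 4*log(y).
Then F(3) - F(1) = (-exp(6) + log(81)) - (-exp(2)) = -exp(6) + log(81) + exp(2).

-exp(6) + log(81) + exp(2)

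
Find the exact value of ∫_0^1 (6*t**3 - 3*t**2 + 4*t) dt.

By the power rule, an antiderivative is F(t) = 3*t**4/2 - t**3 + 2*t**2.
Then F(1) - F(0) = (5/2) - (0) = 5/2.

5/2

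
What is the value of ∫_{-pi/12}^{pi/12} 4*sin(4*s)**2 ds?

-sqrt(3)/4 + pi/3

Use the identity sin^2(4*s) = (1 - cos(8*s))/2.
An antiderivative is F(s) = 2*s - sin(8*s)/4.
Then F(pi/12) - F(-pi/12) = (-sqrt(3)/8 + pi/6) - (-pi/6 + sqrt(3)/8) = -sqrt(3)/4 + pi/3.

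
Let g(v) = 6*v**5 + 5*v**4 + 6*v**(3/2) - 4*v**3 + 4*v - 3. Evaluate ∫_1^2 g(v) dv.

By the power rule, an antiderivative is F(v) = v**6 + 12*v**(5/2)/5 + v**5 - v**4 + 2*v**2 - 3*v.
Then F(2) - F(1) = (48*sqrt(2)/5 + 82) - (12/5) = 48*sqrt(2)/5 + 398/5.

48*sqrt(2)/5 + 398/5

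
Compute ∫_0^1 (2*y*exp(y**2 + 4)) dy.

-exp(4) + exp(5)

Let u = y**2 + 4, so du = 2*y dy. When y = 0, u = 4; when y = 1, u = 5.
The integral becomes ∫ exp(u) du from 4 to 5, with antiderivative exp(u).
Back in y: F(y) = exp(y**2 + 4).
Then F(1) - F(0) = (exp(5)) - (exp(4)) = -exp(4) + exp(5).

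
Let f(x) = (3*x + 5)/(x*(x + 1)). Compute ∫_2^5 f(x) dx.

Factor the denominator: x**2 + x = (x + 1)x.
Partial fractions: (3*x + 5)/(x*(x + 1)) = -2/(x + 1) + 5/x.
An antiderivative is F(x) = 5*log(x) - 2*log(x + 1).
Then F(5) - F(2) = (-2*log(3) - 2*log(2) + 5*log(5)) - (log(32/9)) = -7*log(2) + 5*log(5).

-7*log(2) + 5*log(5)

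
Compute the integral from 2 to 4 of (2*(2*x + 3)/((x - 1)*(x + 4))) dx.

log(16)

Factor the denominator: x**2 + 3*x - 4 = (x + 4)(x - 1).
Partial fractions: 2*(2*x + 3)/((x - 1)*(x + 4)) = 2/(x + 4) + 2/(x - 1).
An antiderivative is F(x) = 2*log(x - 1) + 2*log(x + 4).
Then F(4) - F(2) = (2*log(3) + 6*log(2)) - (log(36)) = log(16).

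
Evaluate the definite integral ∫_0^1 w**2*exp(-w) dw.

Integrate by parts twice (u = w^2, dv = exp(-w) dw).
An antiderivative is F(w) = (-w**2 - 2*w - 2)*exp(-w).
Then F(1) - F(0) = (-5*exp(-1)) - (-2) = 2 - 5*exp(-1).

2 - 5*exp(-1)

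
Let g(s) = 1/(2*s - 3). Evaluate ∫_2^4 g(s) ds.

log(5)/2

An antiderivative is F(s) = log(2*s - 3)/2.
Then F(4) - F(2) = (log(5)/2) - (0) = log(5)/2.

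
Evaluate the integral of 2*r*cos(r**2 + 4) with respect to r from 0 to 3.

sin(13) - sin(4)

Let u = r**2 + 4, so du = 2*r dr. When r = 0, u = 4; when r = 3, u = 13.
The integral becomes ∫ cos(u) du from 4 to 13, with antiderivative sin(u).
Back in r: F(r) = sin(r**2 + 4).
Then F(3) - F(0) = (sin(13)) - (sin(4)) = sin(13) - sin(4).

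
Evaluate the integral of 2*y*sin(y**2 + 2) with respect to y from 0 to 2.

Let u = y**2 + 2, so du = 2*y dy. When y = 0, u = 2; when y = 2, u = 6.
The integral becomes ∫ sin(u) du from 2 to 6, with antiderivative -cos(u).
Back in y: F(y) = -cos(y**2 + 2).
Then F(2) - F(0) = (-cos(6)) - (-cos(2)) = -cos(6) + cos(2).

-cos(6) + cos(2)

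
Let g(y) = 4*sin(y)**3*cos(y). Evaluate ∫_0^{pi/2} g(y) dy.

Let u = sin(y), so du = cos(y) dy. When y = 0, u = 0; when y = pi/2, u = 1.
The integral becomes 4·∫ u**3 du from 0 to 1, with antiderivative u**4.
Back in y: F(y) = sin(y)**4.
Then F(pi/2) - F(0) = (1) - (0) = 1.

1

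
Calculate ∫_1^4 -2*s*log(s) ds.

Integrate by parts once (u = ln s, dv = -2*s ds).
An antiderivative is F(s) = -s**2*(2*log(s) - 1)/2.
Then F(4) - F(1) = (8 - 32*log(2)) - (1/2) = 15/2 - 32*log(2).

15/2 - 32*log(2)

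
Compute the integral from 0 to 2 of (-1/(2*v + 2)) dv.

An antiderivative is F(v) = -log(2*v + 2)/2.
Then F(2) - F(0) = (-log(6)/2) - (-log(2)/2) = -log(6)/2 + log(2)/2.

-log(6)/2 + log(2)/2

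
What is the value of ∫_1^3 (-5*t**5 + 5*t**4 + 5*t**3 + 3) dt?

-776/3

By the power rule, an antiderivative is F(t) = -5*t**6/6 + t**5 + 5*t**4/4 + 3*t.
Then F(3) - F(1) = (-1017/4) - (53/12) = -776/3.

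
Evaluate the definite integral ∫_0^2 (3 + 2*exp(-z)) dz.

8 - 2*exp(-2)

An antiderivative is F(z) = 3*z - 2*exp(-z).
Then F(2) - F(0) = (6 - 2*exp(-2)) - (-2) = 8 - 2*exp(-2).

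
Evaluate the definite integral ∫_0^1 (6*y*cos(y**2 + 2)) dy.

-3*sin(2) + 3*sin(3)

Let u = y**2 + 2, so du = 2*y dy. When y = 0, u = 2; when y = 1, u = 3.
The integral becomes 3·∫ cos(u) du from 2 to 3, with antiderivative 3*sin(u).
Back in y: F(y) = 3*sin(y**2 + 2).
Then F(1) - F(0) = (3*sin(3)) - (3*sin(2)) = -3*sin(2) + 3*sin(3).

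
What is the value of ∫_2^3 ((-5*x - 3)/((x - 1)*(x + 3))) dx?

-5*log(2) - 3*log(3) + 3*log(5)

Factor the denominator: x**2 + 2*x - 3 = (x + 3)(x - 1).
Partial fractions: (-5*x - 3)/((x - 1)*(x + 3)) = -3/(x + 3) - 2/(x - 1).
An antiderivative is F(x) = -2*log(x - 1) - 3*log(x + 3).
Then F(3) - F(2) = (-5*log(2) - 3*log(3)) - (-3*log(5)) = -5*log(2) - 3*log(3) + 3*log(5).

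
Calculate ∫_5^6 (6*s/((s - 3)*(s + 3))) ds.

-12*log(2) + 9*log(3)

Factor the denominator: s**2 - 9 = (s + 3)(s - 3).
Partial fractions: 6*s/((s - 3)*(s + 3)) = 3/(s + 3) + 3/(s - 3).
An antiderivative is F(s) = 3*log(s - 3) + 3*log(s + 3).
Then F(6) - F(5) = (9*log(3)) - (12*log(2)) = -12*log(2) + 9*log(3).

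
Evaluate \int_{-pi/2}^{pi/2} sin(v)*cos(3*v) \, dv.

0

Use the identity sin(v)cos(3*v) = [sin(4*v) + sin(-2*v)]/2.
An antiderivative is F(v) = cos(2*v)/4 - cos(4*v)/8.
Then F(pi/2) - F(-pi/2) = (-3/8) - (-3/8) = 0.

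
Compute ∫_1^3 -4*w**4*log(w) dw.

Integrate by parts once (u = ln w, dv = -4*w**4 dw).
An antiderivative is F(w) = -4*w**5*(5*log(w) - 1)/25.
Then F(3) - F(1) = (972/25 - 972*log(3)/5) - (4/25) = 968/25 - 972*log(3)/5.

968/25 - 972*log(3)/5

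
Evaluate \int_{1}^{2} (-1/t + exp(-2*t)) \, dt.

An antiderivative is F(t) = -log(t) - exp(-2*t)/2.
Then F(2) - F(1) = (-log(2) - exp(-4)/2) - (-exp(-2)/2) = -log(2) - exp(-4)/2 + exp(-2)/2.

-log(2) - exp(-4)/2 + exp(-2)/2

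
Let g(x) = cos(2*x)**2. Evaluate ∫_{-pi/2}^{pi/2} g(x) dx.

pi/2

Use the identity cos^2(2*x) = (1 + cos(4*x))/2.
An antiderivative is F(x) = x/2 + sin(4*x)/8.
Then F(pi/2) - F(-pi/2) = (pi/4) - (-pi/4) = pi/2.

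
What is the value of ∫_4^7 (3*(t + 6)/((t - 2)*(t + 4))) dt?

-log(11) - log(2) + 4*log(5)

Factor the denominator: t**2 + 2*t - 8 = (t + 4)(t - 2).
Partial fractions: 3*(t + 6)/((t - 2)*(t + 4)) = -1/(t + 4) + 4/(t - 2).
An antiderivative is F(t) = 4*log(t - 2) - log(t + 4).
Then F(7) - F(4) = (-log(11) + 4*log(5)) - (log(2)) = -log(11) - log(2) + 4*log(5).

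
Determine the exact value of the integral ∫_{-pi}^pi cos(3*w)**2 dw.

pi

Use the identity cos^2(3*w) = (1 + cos(6*w))/2.
An antiderivative is F(w) = w/2 + sin(6*w)/12.
Then F(pi) - F(-pi) = (pi/2) - (-pi/2) = pi.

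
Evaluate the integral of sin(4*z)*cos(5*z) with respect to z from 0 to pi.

-8/9

Use the identity sin(4*z)cos(5*z) = [sin(9*z) + sin(-z)]/2.
An antiderivative is F(z) = cos(z)/2 - cos(9*z)/18.
Then F(pi) - F(0) = (-4/9) - (4/9) = -8/9.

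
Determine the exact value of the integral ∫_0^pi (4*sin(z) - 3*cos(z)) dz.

8

An antiderivative is F(z) = -3*sin(z) - 4*cos(z).
Then F(pi) - F(0) = (4) - (-4) = 8.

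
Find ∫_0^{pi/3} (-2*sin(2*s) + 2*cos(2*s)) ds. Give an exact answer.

An antiderivative is F(s) = sin(2*s) + cos(2*s).
Then F(pi/3) - F(0) = (-1/2 + sqrt(3)/2) - (1) = -3/2 + sqrt(3)/2.

-3/2 + sqrt(3)/2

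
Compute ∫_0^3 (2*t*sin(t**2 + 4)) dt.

Let u = t**2 + 4, so du = 2*t dt. When t = 0, u = 4; when t = 3, u = 13.
The integral becomes ∫ sin(u) du from 4 to 13, with antiderivative -cos(u).
Back in t: F(t) = -cos(t**2 + 4).
Then F(3) - F(0) = (-cos(13)) - (-cos(4)) = -cos(13) + cos(4).

-cos(13) + cos(4)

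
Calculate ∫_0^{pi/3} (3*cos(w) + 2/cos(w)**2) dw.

7*sqrt(3)/2

An antiderivative is F(w) = 3*sin(w) + 2*tan(w).
Then F(pi/3) - F(0) = (7*sqrt(3)/2) - (0) = 7*sqrt(3)/2.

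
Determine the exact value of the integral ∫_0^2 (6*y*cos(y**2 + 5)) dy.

Let u = y**2 + 5, so du = 2*y dy. When y = 0, u = 5; when y = 2, u = 9.
The integral becomes 3·∫ cos(u) du from 5 to 9, with antiderivative 3*sin(u).
Back in y: F(y) = 3*sin(y**2 + 5).
Then F(2) - F(0) = (3*sin(9)) - (3*sin(5)) = 3*sin(9) - 3*sin(5).

3*sin(9) - 3*sin(5)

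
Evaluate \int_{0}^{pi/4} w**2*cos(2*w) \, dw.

Integrate by parts twice (u = w^2, dv = cos(2*w) dw).
An antiderivative is F(w) = w**2*sin(2*w)/2 + w*cos(2*w)/2 - sin(2*w)/4.
Then F(pi/4) - F(0) = (-1/4 + pi**2/32) - (0) = -1/4 + pi**2/32.

-1/4 + pi**2/32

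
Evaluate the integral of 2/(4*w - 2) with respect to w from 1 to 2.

log(3)/2

An antiderivative is F(w) = log(4*w - 2)/2.
Then F(2) - F(1) = (log(6)/2) - (log(2)/2) = log(3)/2.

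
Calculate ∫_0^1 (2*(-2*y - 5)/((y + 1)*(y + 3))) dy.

Factor the denominator: y**2 + 4*y + 3 = (y + 3)(y + 1).
Partial fractions: 2*(-2*y - 5)/((y + 1)*(y + 3)) = -1/(y + 3) - 3/(y + 1).
An antiderivative is F(y) = -3*log(y + 1) - log(y + 3).
Then F(1) - F(0) = (-log(32)) - (-log(3)) = log(3/32).

log(3/32)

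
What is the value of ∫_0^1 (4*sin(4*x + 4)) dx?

cos(4) - cos(8)

Let u = 4*x + 4, so du = 4 dx. When x = 0, u = 4; when x = 1, u = 8.
The integral becomes ∫ sin(u) du from 4 to 8, with antiderivative -cos(u).
Back in x: F(x) = -cos(4*x + 4).
Then F(1) - F(0) = (-cos(8)) - (-cos(4)) = cos(4) - cos(8).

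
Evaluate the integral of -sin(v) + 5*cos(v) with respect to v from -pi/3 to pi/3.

5*sqrt(3)

An antiderivative is F(v) = 5*sin(v) + cos(v).
Then F(pi/3) - F(-pi/3) = (1/2 + 5*sqrt(3)/2) - (1/2 - 5*sqrt(3)/2) = 5*sqrt(3).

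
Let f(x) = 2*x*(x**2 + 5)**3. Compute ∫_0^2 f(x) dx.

Let u = x**2 + 5, so du = 2*x dx. When x = 0, u = 5; when x = 2, u = 9.
The integral becomes ∫ u**3 du from 5 to 9, with antiderivative u**4/4.
Back in x: F(x) = (x**2 + 5)**4/4.
Then F(2) - F(0) = (6561/4) - (625/4) = 1484.

1484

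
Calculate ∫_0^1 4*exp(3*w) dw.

An antiderivative is F(w) = 4*exp(3*w)/3.
Then F(1) - F(0) = (4*exp(3)/3) - (4/3) = -4/3 + 4*exp(3)/3.

-4/3 + 4*exp(3)/3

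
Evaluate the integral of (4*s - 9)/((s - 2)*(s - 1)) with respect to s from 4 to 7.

log(64/5)

Factor the denominator: s**2 - 3*s + 2 = (s - 1)(s - 2).
Partial fractions: (4*s - 9)/((s - 2)*(s - 1)) = 5/(s - 1) - 1/(s - 2).
An antiderivative is F(s) = -log(s - 2) + 5*log(s - 1).
Then F(7) - F(4) = (-log(5) + 5*log(2) + 5*log(3)) - (-log(2) + 5*log(3)) = log(64/5).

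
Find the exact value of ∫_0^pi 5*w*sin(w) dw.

5*pi

Integrate by parts once (u = w, dv = 5*sin(w) dw).
An antiderivative is F(w) = -5*w*cos(w) + 5*sin(w).
Then F(pi) - F(0) = (5*pi) - (0) = 5*pi.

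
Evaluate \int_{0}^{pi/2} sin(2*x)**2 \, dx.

pi/4

Use the identity sin^2(2*x) = (1 - cos(4*x))/2.
An antiderivative is F(x) = x/2 - sin(4*x)/8.
Then F(pi/2) - F(0) = (pi/4) - (0) = pi/4.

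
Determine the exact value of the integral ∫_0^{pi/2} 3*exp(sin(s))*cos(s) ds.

Let u = sin(s), so du = cos(s) ds. When s = 0, u = 0; when s = pi/2, u = 1.
The integral becomes 3·∫ exp(u) du from 0 to 1, with antiderivative 3*exp(u).
Back in s: F(s) = 3*exp(sin(s)).
Then F(pi/2) - F(0) = (3*E) - (3) = -3 + 3*E.

-3 + 3*E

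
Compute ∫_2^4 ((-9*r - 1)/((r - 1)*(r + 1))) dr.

Factor the denominator: r**2 - 1 = (r + 1)(r - 1).
Partial fractions: (-9*r - 1)/((r - 1)*(r + 1)) = -4/(r + 1) - 5/(r - 1).
An antiderivative is F(r) = -5*log(r - 1) - 4*log(r + 1).
Then F(4) - F(2) = (-4*log(5) - 5*log(3)) - (-log(81)) = -4*log(5) - log(3).

-4*log(5) - log(3)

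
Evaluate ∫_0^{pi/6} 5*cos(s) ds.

5/2

An antiderivative is F(s) = 5*sin(s).
Then F(pi/6) - F(0) = (5/2) - (0) = 5/2.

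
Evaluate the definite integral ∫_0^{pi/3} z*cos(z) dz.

-1/2 + sqrt(3)*pi/6

Integrate by parts once (u = z, dv = cos(z) dz).
An antiderivative is F(z) = z*sin(z) + cos(z).
Then F(pi/3) - F(0) = (1/2 + sqrt(3)*pi/6) - (1) = -1/2 + sqrt(3)*pi/6.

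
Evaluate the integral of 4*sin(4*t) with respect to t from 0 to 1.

Let u = 4*t, so du = 4 dt. When t = 0, u = 0; when t = 1, u = 4.
The integral becomes ∫ sin(u) du from 0 to 4, with antiderivative -cos(u).
Back in t: F(t) = -cos(4*t).
Then F(1) - F(0) = (-cos(4)) - (-1) = 1 - cos(4).

1 - cos(4)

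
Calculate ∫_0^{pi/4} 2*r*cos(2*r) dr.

-1/2 + pi/4

Integrate by parts once (u = r, dv = 2*cos(2*r) dr).
An antiderivative is F(r) = r*sin(2*r) + cos(2*r)/2.
Then F(pi/4) - F(0) = (pi/4) - (1/2) = -1/2 + pi/4.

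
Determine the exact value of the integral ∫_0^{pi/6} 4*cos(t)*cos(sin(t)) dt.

4*sin(1/2)

Let u = sin(t), so du = cos(t) dt. When t = 0, u = 0; when t = pi/6, u = 1/2.
The integral becomes 4·∫ cos(u) du from 0 to 1/2, with antiderivative 4*sin(u).
Back in t: F(t) = 4*sin(sin(t)).
Then F(pi/6) - F(0) = (4*sin(1/2)) - (0) = 4*sin(1/2).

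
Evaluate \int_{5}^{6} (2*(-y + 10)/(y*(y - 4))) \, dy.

-5*log(3) - 2*log(2) + 5*log(5)

Factor the denominator: y**2 - 4*y = y(y - 4).
Partial fractions: 2*(-y + 10)/(y*(y - 4)) = -5/y + 3/(y - 4).
An antiderivative is F(y) = -5*log(y) + 3*log(y - 4).
Then F(6) - F(5) = (-5*log(3) - 2*log(2)) - (-5*log(5)) = -5*log(3) - 2*log(2) + 5*log(5).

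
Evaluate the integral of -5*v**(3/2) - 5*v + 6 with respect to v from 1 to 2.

By the power rule, an antiderivative is F(v) = -2*v**(5/2) - 5*v**2/2 + 6*v.
Then F(2) - F(1) = (2 - 8*sqrt(2)) - (3/2) = 1/2 - 8*sqrt(2).

1/2 - 8*sqrt(2)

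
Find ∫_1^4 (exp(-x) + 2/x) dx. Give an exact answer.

An antiderivative is F(x) = 2*log(x) - exp(-x).
Then F(4) - F(1) = (-exp(-4) + 4*log(2)) - (-exp(-1)) = -exp(-4) + exp(-1) + 4*log(2).

-exp(-4) + exp(-1) + 4*log(2)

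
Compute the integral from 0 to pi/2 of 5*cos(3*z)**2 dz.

Use the identity cos^2(3*z) = (1 + cos(6*z))/2.
An antiderivative is F(z) = 5*z/2 + 5*sin(6*z)/12.
Then F(pi/2) - F(0) = (5*pi/4) - (0) = 5*pi/4.

5*pi/4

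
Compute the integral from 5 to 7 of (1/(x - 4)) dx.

An antiderivative is F(x) = log(x - 4).
Then F(7) - F(5) = (log(3)) - (0) = log(3).

log(3)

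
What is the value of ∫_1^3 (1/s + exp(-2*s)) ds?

An antiderivative is F(s) = log(s) - exp(-2*s)/2.
Then F(3) - F(1) = (-exp(-6)/2 + log(3)) - (-exp(-2)/2) = -exp(-6)/2 + exp(-2)/2 + log(3).

-exp(-6)/2 + exp(-2)/2 + log(3)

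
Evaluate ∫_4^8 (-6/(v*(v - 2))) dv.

Factor the denominator: v**2 - 2*v = v(v - 2).
Partial fractions: -6/(v*(v - 2)) = 3/v - 3/(v - 2).
An antiderivative is F(v) = 3*log(v) - 3*log(v - 2).
Then F(8) - F(4) = (log(64/27)) - (log(8)) = log(8/27).

log(8/27)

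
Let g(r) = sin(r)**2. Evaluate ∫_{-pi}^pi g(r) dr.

Use the identity sin^2(r) = (1 - cos(2*r))/2.
An antiderivative is F(r) = r/2 - sin(2*r)/4.
Then F(pi) - F(-pi) = (pi/2) - (-pi/2) = pi.

pi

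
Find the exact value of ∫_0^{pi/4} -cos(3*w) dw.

-sqrt(2)/6

An antiderivative is F(w) = -sin(3*w)/3.
Then F(pi/4) - F(0) = (-sqrt(2)/6) - (0) = -sqrt(2)/6.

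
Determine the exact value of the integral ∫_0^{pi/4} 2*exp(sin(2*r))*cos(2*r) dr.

-1 + E

Let u = sin(2*r), so du = 2*cos(2*r) dr. When r = 0, u = 0; when r = pi/4, u = 1.
The integral becomes ∫ exp(u) du from 0 to 1, with antiderivative exp(u).
Back in r: F(r) = exp(sin(2*r)).
Then F(pi/4) - F(0) = (E) - (1) = -1 + E.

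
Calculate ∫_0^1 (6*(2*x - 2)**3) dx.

-12

Let u = 2*x - 2, so du = 2 dx. When x = 0, u = -2; when x = 1, u = 0.
The integral becomes 3·∫ u**3 du from -2 to 0, with antiderivative 3*u**4/4.
Back in x: F(x) = 3*(2*x - 2)**4/4.
Then F(1) - F(0) = (0) - (12) = -12.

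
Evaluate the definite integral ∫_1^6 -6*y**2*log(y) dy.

Integrate by parts once (u = ln y, dv = -6*y**2 dy).
An antiderivative is F(y) = -2*y**3*(3*log(y) - 1)/3.
Then F(6) - F(1) = (-432*log(3) - 432*log(2) + 144) - (2/3) = -432*log(3) - 432*log(2) + 430/3.

-432*log(3) - 432*log(2) + 430/3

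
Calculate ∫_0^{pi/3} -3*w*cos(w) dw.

-sqrt(3)*pi/2 + 3/2

Integrate by parts once (u = w, dv = -3*cos(w) dw).
An antiderivative is F(w) = -3*w*sin(w) - 3*cos(w).
Then F(pi/3) - F(0) = (-sqrt(3)*pi/2 - 3/2) - (-3) = -sqrt(3)*pi/2 + 3/2.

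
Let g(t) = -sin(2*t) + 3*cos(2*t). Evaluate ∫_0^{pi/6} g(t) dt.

-1/4 + 3*sqrt(3)/4

An antiderivative is F(t) = 3*sin(2*t)/2 + cos(2*t)/2.
Then F(pi/6) - F(0) = (1/4 + 3*sqrt(3)/4) - (1/2) = -1/4 + 3*sqrt(3)/4.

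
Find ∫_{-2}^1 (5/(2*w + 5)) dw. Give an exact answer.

5*log(7)/2

An antiderivative is F(w) = 5*log(2*w + 5)/2.
Then F(1) - F(-2) = (5*log(7)/2) - (0) = 5*log(7)/2.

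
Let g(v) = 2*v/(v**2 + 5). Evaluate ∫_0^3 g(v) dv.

log(14/5)

Let u = v**2 + 5, so du = 2*v dv. When v = 0, u = 5; when v = 3, u = 14.
The integral becomes ∫ 1/u du from 5 to 14, with antiderivative log(u).
Back in v: F(v) = log(v**2 + 5).
Then F(3) - F(0) = (log(14)) - (log(5)) = log(14/5).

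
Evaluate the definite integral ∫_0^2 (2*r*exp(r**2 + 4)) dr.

-exp(4) + exp(8)

Let u = r**2 + 4, so du = 2*r dr. When r = 0, u = 4; when r = 2, u = 8.
The integral becomes ∫ exp(u) du from 4 to 8, with antiderivative exp(u).
Back in r: F(r) = exp(r**2 + 4).
Then F(2) - F(0) = (exp(8)) - (exp(4)) = -exp(4) + exp(8).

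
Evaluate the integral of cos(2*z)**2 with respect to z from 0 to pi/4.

pi/8

Use the identity cos^2(2*z) = (1 + cos(4*z))/2.
An antiderivative is F(z) = z/2 + sin(4*z)/8.
Then F(pi/4) - F(0) = (pi/8) - (0) = pi/8.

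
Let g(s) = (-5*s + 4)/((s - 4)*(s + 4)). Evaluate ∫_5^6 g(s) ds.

Factor the denominator: s**2 - 16 = (s + 4)(s - 4).
Partial fractions: (-5*s + 4)/((s - 4)*(s + 4)) = -3/(s + 4) - 2/(s - 4).
An antiderivative is F(s) = -2*log(s - 4) - 3*log(s + 4).
Then F(6) - F(5) = (-3*log(5) - 5*log(2)) - (-6*log(3)) = -3*log(5) - 5*log(2) + 6*log(3).

-3*log(5) - 5*log(2) + 6*log(3)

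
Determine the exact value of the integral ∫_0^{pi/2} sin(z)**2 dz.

pi/4

Use the identity sin^2(z) = (1 - cos(2*z))/2.
An antiderivative is F(z) = z/2 - sin(2*z)/4.
Then F(pi/2) - F(0) = (pi/4) - (0) = pi/4.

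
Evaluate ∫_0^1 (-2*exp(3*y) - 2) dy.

-2*exp(3)/3 - 4/3

An antiderivative is F(y) = -2*exp(3*y)/3 - 2*y.
Then F(1) - F(0) = (-2*exp(3)/3 - 2) - (-2/3) = -2*exp(3)/3 - 4/3.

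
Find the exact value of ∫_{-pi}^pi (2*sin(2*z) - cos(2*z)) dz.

An antiderivative is F(z) = -sin(2*z)/2 - cos(2*z).
Then F(pi) - F(-pi) = (-1) - (-1) = 0.

0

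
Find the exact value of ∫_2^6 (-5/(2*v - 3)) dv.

An antiderivative is F(v) = -5*log(2*v - 3)/2.
Then F(6) - F(2) = (-5*log(3)) - (0) = -5*log(3).

-5*log(3)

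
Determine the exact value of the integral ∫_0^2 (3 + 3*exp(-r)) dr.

9 - 3*exp(-2)

An antiderivative is F(r) = 3*r - 3*exp(-r).
Then F(2) - F(0) = (6 - 3*exp(-2)) - (-3) = 9 - 3*exp(-2).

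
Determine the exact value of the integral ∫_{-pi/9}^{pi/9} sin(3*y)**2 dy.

-sqrt(3)/12 + pi/9

Use the identity sin^2(3*y) = (1 - cos(6*y))/2.
An antiderivative is F(y) = y/2 - sin(6*y)/12.
Then F(pi/9) - F(-pi/9) = (-sqrt(3)/24 + pi/18) - (-pi/18 + sqrt(3)/24) = -sqrt(3)/12 + pi/9.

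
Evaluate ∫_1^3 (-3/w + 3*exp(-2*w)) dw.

An antiderivative is F(w) = -3*log(w) - 3*exp(-2*w)/2.
Then F(3) - F(1) = (-3*log(3) - 3*exp(-6)/2) - (-3*exp(-2)/2) = -3*log(3) - 3*exp(-6)/2 + 3*exp(-2)/2.

-3*log(3) - 3*exp(-6)/2 + 3*exp(-2)/2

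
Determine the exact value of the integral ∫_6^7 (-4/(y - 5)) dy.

-log(16)

An antiderivative is F(y) = -4*log(y - 5).
Then F(7) - F(6) = (-log(16)) - (0) = -log(16).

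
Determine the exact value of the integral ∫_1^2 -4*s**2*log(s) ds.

28/9 - 32*log(2)/3

Integrate by parts once (u = ln s, dv = -4*s**2 ds).
An antiderivative is F(s) = -4*s**3*(3*log(s) - 1)/9.
Then F(2) - F(1) = (32/9 - 32*log(2)/3) - (4/9) = 28/9 - 32*log(2)/3.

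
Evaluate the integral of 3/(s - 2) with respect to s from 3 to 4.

log(8)

An antiderivative is F(s) = 3*log(s - 2).
Then F(4) - F(3) = (log(8)) - (0) = log(8).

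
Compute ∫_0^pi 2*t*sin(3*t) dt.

2*pi/3

Integrate by parts once (u = t, dv = 2*sin(3*t) dt).
An antiderivative is F(t) = -2*t*cos(3*t)/3 + 2*sin(3*t)/9.
Then F(pi) - F(0) = (2*pi/3) - (0) = 2*pi/3.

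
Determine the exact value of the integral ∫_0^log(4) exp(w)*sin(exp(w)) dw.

cos(1) - cos(4)

Let u = exp(w), so du = exp(w) dw. When w = 0, u = 1; when w = log(4), u = 4.
The integral becomes ∫ sin(u) du from 1 to 4, with antiderivative -cos(u).
Back in w: F(w) = -cos(exp(w)).
Then F(log(4)) - F(0) = (-cos(4)) - (-cos(1)) = cos(1) - cos(4).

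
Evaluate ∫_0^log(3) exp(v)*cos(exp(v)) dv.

Let u = exp(v), so du = exp(v) dv. When v = 0, u = 1; when v = log(3), u = 3.
The integral becomes ∫ cos(u) du from 1 to 3, with antiderivative sin(u).
Back in v: F(v) = sin(exp(v)).
Then F(log(3)) - F(0) = (sin(3)) - (sin(1)) = -sin(1) + sin(3).

-sin(1) + sin(3)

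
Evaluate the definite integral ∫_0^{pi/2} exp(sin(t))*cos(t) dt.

Let u = sin(t), so du = cos(t) dt. When t = 0, u = 0; when t = pi/2, u = 1.
The integral becomes ∫ exp(u) du from 0 to 1, with antiderivative exp(u).
Back in t: F(t) = exp(sin(t)).
Then F(pi/2) - F(0) = (E) - (1) = -1 + E.

-1 + E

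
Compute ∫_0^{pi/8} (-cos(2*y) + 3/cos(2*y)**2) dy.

An antiderivative is F(y) = -sin(2*y)/2 + 3*tan(2*y)/2.
Then F(pi/8) - F(0) = (3/2 - sqrt(2)/4) - (0) = 3/2 - sqrt(2)/4.

3/2 - sqrt(2)/4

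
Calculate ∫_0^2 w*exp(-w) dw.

Integrate by parts once (u = w, dv = exp(-w) dw).
An antiderivative is F(w) = (-w - 1)*exp(-w).
Then F(2) - F(0) = (-3*exp(-2)) - (-1) = 1 - 3*exp(-2).

1 - 3*exp(-2)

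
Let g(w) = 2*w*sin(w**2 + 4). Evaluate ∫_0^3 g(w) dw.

Let u = w**2 + 4, so du = 2*w dw. When w = 0, u = 4; when w = 3, u = 13.
The integral becomes ∫ sin(u) du from 4 to 13, with antiderivative -cos(u).
Back in w: F(w) = -cos(w**2 + 4).
Then F(3) - F(0) = (-cos(13)) - (-cos(4)) = -cos(13) + cos(4).

-cos(13) + cos(4)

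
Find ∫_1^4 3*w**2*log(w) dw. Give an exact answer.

-21 + 128*log(2)

Integrate by parts once (u = ln w, dv = 3*w**2 dw).
An antiderivative is F(w) = w**3*(3*log(w) - 1)/3.
Then F(4) - F(1) = (-64/3 + 128*log(2)) - (-1/3) = -21 + 128*log(2).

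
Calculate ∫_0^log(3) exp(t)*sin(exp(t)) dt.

cos(1) - cos(3)

Let u = exp(t), so du = exp(t) dt. When t = 0, u = 1; when t = log(3), u = 3.
The integral becomes ∫ sin(u) du from 1 to 3, with antiderivative -cos(u).
Back in t: F(t) = -cos(exp(t)).
Then F(log(3)) - F(0) = (-cos(3)) - (-cos(1)) = cos(1) - cos(3).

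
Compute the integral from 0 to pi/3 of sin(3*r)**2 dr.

pi/6

Use the identity sin^2(3*r) = (1 - cos(6*r))/2.
An antiderivative is F(r) = r/2 - sin(6*r)/12.
Then F(pi/3) - F(0) = (pi/6) - (0) = pi/6.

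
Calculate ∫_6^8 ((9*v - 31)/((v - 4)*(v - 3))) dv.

Factor the denominator: v**2 - 7*v + 12 = (v - 3)(v - 4).
Partial fractions: (9*v - 31)/((v - 4)*(v - 3)) = 4/(v - 3) + 5/(v - 4).
An antiderivative is F(v) = 5*log(v - 4) + 4*log(v - 3).
Then F(8) - F(6) = (4*log(5) + 10*log(2)) - (5*log(2) + 4*log(3)) = -4*log(3) + 5*log(2) + 4*log(5).

-4*log(3) + 5*log(2) + 4*log(5)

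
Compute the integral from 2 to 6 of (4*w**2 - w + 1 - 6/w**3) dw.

By the power rule, an antiderivative is F(w) = 4*w**3/3 - w**2/2 + w + 3/w**2.
Then F(6) - F(2) = (3313/12) - (137/12) = 794/3.

794/3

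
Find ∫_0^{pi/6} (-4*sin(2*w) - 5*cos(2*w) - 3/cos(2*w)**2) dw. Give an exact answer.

-11*sqrt(3)/4 - 1

An antiderivative is F(w) = -5*sin(2*w)/2 + 2*cos(2*w) - 3*tan(2*w)/2.
Then F(pi/6) - F(0) = (1 - 11*sqrt(3)/4) - (2) = -11*sqrt(3)/4 - 1.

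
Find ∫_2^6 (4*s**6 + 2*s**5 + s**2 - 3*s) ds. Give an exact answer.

By the power rule, an antiderivative is F(s) = 4*s**7/7 + s**6/3 + s**3/3 - 3*s**2/2.
Then F(6) - F(2) = (1228734/7) - (638/7) = 1228096/7.

1228096/7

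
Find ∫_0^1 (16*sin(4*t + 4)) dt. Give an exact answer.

4*cos(4) - 4*cos(8)

Let u = 4*t + 4, so du = 4 dt. When t = 0, u = 4; when t = 1, u = 8.
The integral becomes 4·∫ sin(u) du from 4 to 8, with antiderivative -4*cos(u).
Back in t: F(t) = -4*cos(4*t + 4).
Then F(1) - F(0) = (-4*cos(8)) - (-4*cos(4)) = 4*cos(4) - 4*cos(8).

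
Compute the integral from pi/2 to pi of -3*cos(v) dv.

3

An antiderivative is F(v) = -3*sin(v).
Then F(pi) - F(pi/2) = (0) - (-3) = 3.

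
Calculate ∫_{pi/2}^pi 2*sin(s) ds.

2

An antiderivative is F(s) = -2*cos(s).
Then F(pi) - F(pi/2) = (2) - (0) = 2.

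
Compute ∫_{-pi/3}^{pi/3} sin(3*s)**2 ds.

pi/3

Use the identity sin^2(3*s) = (1 - cos(6*s))/2.
An antiderivative is F(s) = s/2 - sin(6*s)/12.
Then F(pi/3) - F(-pi/3) = (pi/6) - (-pi/6) = pi/3.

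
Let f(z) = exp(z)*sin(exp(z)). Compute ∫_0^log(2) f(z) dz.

Let u = exp(z), so du = exp(z) dz. When z = 0, u = 1; when z = log(2), u = 2.
The integral becomes ∫ sin(u) du from 1 to 2, with antiderivative -cos(u).
Back in z: F(z) = -cos(exp(z)).
Then F(log(2)) - F(0) = (-cos(2)) - (-cos(1)) = -cos(2) + cos(1).

-cos(2) + cos(1)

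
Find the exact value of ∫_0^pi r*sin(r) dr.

pi

Integrate by parts once (u = r, dv = sin(r) dr).
An antiderivative is F(r) = -r*cos(r) + sin(r).
Then F(pi) - F(0) = (pi) - (0) = pi.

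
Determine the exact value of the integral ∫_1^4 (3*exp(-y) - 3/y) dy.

-6*log(2) - 3*exp(-4) + 3*exp(-1)

An antiderivative is F(y) = -3*log(y) - 3*exp(-y).
Then F(4) - F(1) = (-6*log(2) - 3*exp(-4)) - (-3*exp(-1)) = -6*log(2) - 3*exp(-4) + 3*exp(-1).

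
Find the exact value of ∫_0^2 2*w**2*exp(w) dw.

Integrate by parts twice (u = w^2, dv = 2*exp(w) dw).
An antiderivative is F(w) = (2*w**2 - 4*w + 4)*exp(w).
Then F(2) - F(0) = (4*exp(2)) - (4) = -4 + 4*exp(2).

-4 + 4*exp(2)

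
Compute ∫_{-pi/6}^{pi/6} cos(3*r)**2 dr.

pi/6

Use the identity cos^2(3*r) = (1 + cos(6*r))/2.
An antiderivative is F(r) = r/2 + sin(6*r)/12.
Then F(pi/6) - F(-pi/6) = (pi/12) - (-pi/12) = pi/6.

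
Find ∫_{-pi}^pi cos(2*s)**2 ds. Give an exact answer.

pi

Use the identity cos^2(2*s) = (1 + cos(4*s))/2.
An antiderivative is F(s) = s/2 + sin(4*s)/8.
Then F(pi) - F(-pi) = (pi/2) - (-pi/2) = pi.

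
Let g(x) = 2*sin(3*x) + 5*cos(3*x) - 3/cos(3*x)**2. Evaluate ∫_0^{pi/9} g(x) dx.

1/3 - sqrt(3)/6

An antiderivative is F(x) = 5*sin(3*x)/3 - 2*cos(3*x)/3 - tan(3*x).
Then F(pi/9) - F(0) = (-1/3 - sqrt(3)/6) - (-2/3) = 1/3 - sqrt(3)/6.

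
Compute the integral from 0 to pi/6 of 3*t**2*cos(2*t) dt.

Integrate by parts twice (u = t^2, dv = 3*cos(2*t) dt).
An antiderivative is F(t) = 3*t**2*sin(2*t)/2 + 3*t*cos(2*t)/2 - 3*sin(2*t)/4.
Then F(pi/6) - F(0) = (-3*sqrt(3)/8 + sqrt(3)*pi**2/48 + pi/8) - (0) = -3*sqrt(3)/8 + sqrt(3)*pi**2/48 + pi/8.

-3*sqrt(3)/8 + sqrt(3)*pi**2/48 + pi/8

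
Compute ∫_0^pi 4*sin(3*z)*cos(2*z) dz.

24/5

Use the identity sin(3*z)cos(2*z) = [sin(5*z) + sin(z)]/2.
An antiderivative is F(z) = -2*cos(z) - 2*cos(5*z)/5.
Then F(pi) - F(0) = (12/5) - (-12/5) = 24/5.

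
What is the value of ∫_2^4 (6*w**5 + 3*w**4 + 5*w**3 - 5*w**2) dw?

By the power rule, an antiderivative is F(w) = w**6 + 3*w**5/5 + 5*w**4/4 - 5*w**3/3.
Then F(4) - F(2) = (73856/15) - (1348/15) = 72508/15.

72508/15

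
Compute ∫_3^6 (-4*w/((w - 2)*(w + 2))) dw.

-10*log(2) + 2*log(5)

Factor the denominator: w**2 - 4 = (w + 2)(w - 2).
Partial fractions: -4*w/((w - 2)*(w + 2)) = -2/(w + 2) - 2/(w - 2).
An antiderivative is F(w) = -2*log(w - 2) - 2*log(w + 2).
Then F(6) - F(3) = (-10*log(2)) - (-log(25)) = -10*log(2) + 2*log(5).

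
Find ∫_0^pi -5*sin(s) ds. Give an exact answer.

-10

An antiderivative is F(s) = 5*cos(s).
Then F(pi) - F(0) = (-5) - (5) = -10.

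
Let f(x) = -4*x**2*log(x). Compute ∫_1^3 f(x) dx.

104/9 - 36*log(3)

Integrate by parts once (u = ln x, dv = -4*x**2 dx).
An antiderivative is F(x) = -4*x**3*(3*log(x) - 1)/9.
Then F(3) - F(1) = (12 - 36*log(3)) - (4/9) = 104/9 - 36*log(3).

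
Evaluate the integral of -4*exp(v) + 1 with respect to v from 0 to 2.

6 - 4*exp(2)

An antiderivative is F(v) = v - 4*exp(v).
Then F(2) - F(0) = (2 - 4*exp(2)) - (-4) = 6 - 4*exp(2).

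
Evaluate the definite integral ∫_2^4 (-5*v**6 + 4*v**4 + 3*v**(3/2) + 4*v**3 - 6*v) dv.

-74028/7 - 24*sqrt(2)/5

By the power rule, an antiderivative is F(v) = -5*v**7/7 + 6*v**(5/2)/5 + 4*v**5/5 + v**4 - 3*v**2.
Then F(4) - F(2) = (-372304/35) - (-2164/35 + 24*sqrt(2)/5) = -74028/7 - 24*sqrt(2)/5.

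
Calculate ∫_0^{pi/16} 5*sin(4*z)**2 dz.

-5/16 + 5*pi/32

Use the identity sin^2(4*z) = (1 - cos(8*z))/2.
An antiderivative is F(z) = 5*z/2 - 5*sin(8*z)/16.
Then F(pi/16) - F(0) = (-5/16 + 5*pi/32) - (0) = -5/16 + 5*pi/32.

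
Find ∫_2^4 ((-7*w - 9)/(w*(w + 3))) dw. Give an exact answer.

-4*log(7) - 3*log(2) + 4*log(5)

Factor the denominator: w**2 + 3*w = (w + 3)w.
Partial fractions: (-7*w - 9)/(w*(w + 3)) = -4/(w + 3) - 3/w.
An antiderivative is F(w) = -3*log(w) - 4*log(w + 3).
Then F(4) - F(2) = (-4*log(7) - 6*log(2)) - (-4*log(5) - 3*log(2)) = -4*log(7) - 3*log(2) + 4*log(5).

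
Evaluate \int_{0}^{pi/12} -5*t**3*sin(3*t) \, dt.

5*sqrt(2)*(-96*pi - 12*pi**2 + pi**3 + 384)/10368

Integrate by parts 3 times (u = t^3, dv = -5*sin(3*t) dt).
An antiderivative is F(t) = 5*t**3*cos(3*t)/3 - 5*t**2*sin(3*t)/3 - 10*t*cos(3*t)/9 + 10*sin(3*t)/27.
Then F(pi/12) - F(0) = (5*sqrt(2)*(-96*pi - 12*pi**2 + pi**3 + 384)/10368) - (0) = 5*sqrt(2)*(-96*pi - 12*pi**2 + pi**3 + 384)/10368.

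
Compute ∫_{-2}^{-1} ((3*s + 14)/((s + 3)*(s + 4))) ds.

Factor the denominator: s**2 + 7*s + 12 = (s + 4)(s + 3).
Partial fractions: (3*s + 14)/((s + 3)*(s + 4)) = -2/(s + 4) + 5/(s + 3).
An antiderivative is F(s) = 5*log(s + 3) - 2*log(s + 4).
Then F(-1) - F(-2) = (log(32/9)) - (-log(4)) = -2*log(3) + 7*log(2).

-2*log(3) + 7*log(2)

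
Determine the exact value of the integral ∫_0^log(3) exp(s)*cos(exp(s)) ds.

-sin(1) + sin(3)

Let u = exp(s), so du = exp(s) ds. When s = 0, u = 1; when s = log(3), u = 3.
The integral becomes ∫ cos(u) du from 1 to 3, with antiderivative sin(u).
Back in s: F(s) = sin(exp(s)).
Then F(log(3)) - F(0) = (sin(3)) - (sin(1)) = -sin(1) + sin(3).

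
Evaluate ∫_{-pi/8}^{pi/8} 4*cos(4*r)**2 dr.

Use the identity cos^2(4*r) = (1 + cos(8*r))/2.
An antiderivative is F(r) = 2*r + sin(8*r)/4.
Then F(pi/8) - F(-pi/8) = (pi/4) - (-pi/4) = pi/2.

pi/2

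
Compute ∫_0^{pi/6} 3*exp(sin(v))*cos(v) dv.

-3 + 3*exp(1/2)

Let u = sin(v), so du = cos(v) dv. When v = 0, u = 0; when v = pi/6, u = 1/2.
The integral becomes 3·∫ exp(u) du from 0 to 1/2, with antiderivative 3*exp(u).
Back in v: F(v) = 3*exp(sin(v)).
Then F(pi/6) - F(0) = (3*exp(1/2)) - (3) = -3 + 3*exp(1/2).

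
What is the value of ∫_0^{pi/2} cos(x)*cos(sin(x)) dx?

sin(1)

Let u = sin(x), so du = cos(x) dx. When x = 0, u = 0; when x = pi/2, u = 1.
The integral becomes ∫ cos(u) du from 0 to 1, with antiderivative sin(u).
Back in x: F(x) = sin(sin(x)).
Then F(pi/2) - F(0) = (sin(1)) - (0) = sin(1).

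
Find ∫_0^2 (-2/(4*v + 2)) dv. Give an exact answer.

-log(10)/2 + log(2)/2

An antiderivative is F(v) = -log(4*v + 2)/2.
Then F(2) - F(0) = (-log(10)/2) - (-log(2)/2) = -log(10)/2 + log(2)/2.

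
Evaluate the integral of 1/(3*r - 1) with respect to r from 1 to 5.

An antiderivative is F(r) = log(3*r - 1)/3.
Then F(5) - F(1) = (log(14)/3) - (log(2)/3) = log(7)/3.

log(7)/3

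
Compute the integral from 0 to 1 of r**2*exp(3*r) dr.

-2/27 + 5*exp(3)/27

Integrate by parts twice (u = r^2, dv = exp(3*r) dr).
An antiderivative is F(r) = (9*r**2 - 6*r + 2)*exp(3*r)/27.
Then F(1) - F(0) = (5*exp(3)/27) - (2/27) = -2/27 + 5*exp(3)/27.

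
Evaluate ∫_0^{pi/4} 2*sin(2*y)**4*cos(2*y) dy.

1/5

Let u = sin(2*y), so du = 2*cos(2*y) dy. When y = 0, u = 0; when y = pi/4, u = 1.
The integral becomes ∫ u**4 du from 0 to 1, with antiderivative u**5/5.
Back in y: F(y) = sin(2*y)**5/5.
Then F(pi/4) - F(0) = (1/5) - (0) = 1/5.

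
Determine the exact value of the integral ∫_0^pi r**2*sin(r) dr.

-4 + pi**2

Integrate by parts twice (u = r^2, dv = sin(r) dr).
An antiderivative is F(r) = -r**2*cos(r) + 2*r*sin(r) + 2*cos(r).
Then F(pi) - F(0) = (-2 + pi**2) - (2) = -4 + pi**2.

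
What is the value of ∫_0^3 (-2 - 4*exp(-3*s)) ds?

-22/3 + 4*exp(-9)/3

An antiderivative is F(s) = -2*s + 4*exp(-3*s)/3.
Then F(3) - F(0) = (-6 + 4*exp(-9)/3) - (4/3) = -22/3 + 4*exp(-9)/3.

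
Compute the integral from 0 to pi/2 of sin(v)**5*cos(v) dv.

1/6

Let u = sin(v), so du = cos(v) dv. When v = 0, u = 0; when v = pi/2, u = 1.
The integral becomes ∫ u**5 du from 0 to 1, with antiderivative u**6/6.
Back in v: F(v) = sin(v)**6/6.
Then F(pi/2) - F(0) = (1/6) - (0) = 1/6.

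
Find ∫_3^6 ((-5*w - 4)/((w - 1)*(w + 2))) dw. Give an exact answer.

Factor the denominator: w**2 + w - 2 = (w + 2)(w - 1).
Partial fractions: (-5*w - 4)/((w - 1)*(w + 2)) = -2/(w + 2) - 3/(w - 1).
An antiderivative is F(w) = -3*log(w - 1) - 2*log(w + 2).
Then F(6) - F(3) = (-3*log(5) - 6*log(2)) - (-2*log(5) - 3*log(2)) = -log(40).

-log(40)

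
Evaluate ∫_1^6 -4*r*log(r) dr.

Integrate by parts once (u = ln r, dv = -4*r dr).
An antiderivative is F(r) = -r**2*(2*log(r) - 1).
Then F(6) - F(1) = (-72*log(3) - 72*log(2) + 36) - (1) = -72*log(3) - 72*log(2) + 35.

-72*log(3) - 72*log(2) + 35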